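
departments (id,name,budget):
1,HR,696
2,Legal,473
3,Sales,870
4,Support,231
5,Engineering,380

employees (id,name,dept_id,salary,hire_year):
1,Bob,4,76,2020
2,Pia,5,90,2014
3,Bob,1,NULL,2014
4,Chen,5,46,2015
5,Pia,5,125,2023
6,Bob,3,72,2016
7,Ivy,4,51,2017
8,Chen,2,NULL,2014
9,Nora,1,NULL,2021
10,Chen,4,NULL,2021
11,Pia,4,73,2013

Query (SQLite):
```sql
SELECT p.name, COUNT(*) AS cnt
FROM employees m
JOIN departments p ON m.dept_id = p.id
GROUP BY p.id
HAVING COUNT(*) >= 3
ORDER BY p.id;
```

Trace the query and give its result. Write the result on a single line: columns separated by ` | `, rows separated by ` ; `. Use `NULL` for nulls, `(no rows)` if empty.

Join each employees row to its departments via dept_id.
Group joined rows by departments.id; compute COUNT(*) per group.
HAVING: keep groups with count ≥ 3.
  1: ids {3, 9} → COUNT(*)=2
  2: ids {8} → COUNT(*)=1
  3: ids {6} → COUNT(*)=1
  4: ids {1, 7, 10, 11} → COUNT(*)=4
  5: ids {2, 4, 5} → COUNT(*)=3

Support | 4 ; Engineering | 3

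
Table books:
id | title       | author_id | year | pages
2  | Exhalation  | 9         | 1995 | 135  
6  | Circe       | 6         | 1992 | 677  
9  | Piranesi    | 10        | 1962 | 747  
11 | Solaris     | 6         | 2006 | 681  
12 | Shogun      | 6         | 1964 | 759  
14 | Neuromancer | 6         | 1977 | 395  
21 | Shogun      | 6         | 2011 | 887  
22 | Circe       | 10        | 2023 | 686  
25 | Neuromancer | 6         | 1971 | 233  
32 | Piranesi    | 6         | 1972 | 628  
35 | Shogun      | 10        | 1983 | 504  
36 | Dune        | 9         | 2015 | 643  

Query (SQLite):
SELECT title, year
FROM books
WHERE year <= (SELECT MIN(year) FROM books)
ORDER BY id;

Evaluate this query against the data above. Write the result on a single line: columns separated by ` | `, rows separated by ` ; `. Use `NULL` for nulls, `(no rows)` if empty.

Piranesi | 1962

Scalar subquery: MIN(year) over all books rows = 1962.
Keep rows where year <= that value.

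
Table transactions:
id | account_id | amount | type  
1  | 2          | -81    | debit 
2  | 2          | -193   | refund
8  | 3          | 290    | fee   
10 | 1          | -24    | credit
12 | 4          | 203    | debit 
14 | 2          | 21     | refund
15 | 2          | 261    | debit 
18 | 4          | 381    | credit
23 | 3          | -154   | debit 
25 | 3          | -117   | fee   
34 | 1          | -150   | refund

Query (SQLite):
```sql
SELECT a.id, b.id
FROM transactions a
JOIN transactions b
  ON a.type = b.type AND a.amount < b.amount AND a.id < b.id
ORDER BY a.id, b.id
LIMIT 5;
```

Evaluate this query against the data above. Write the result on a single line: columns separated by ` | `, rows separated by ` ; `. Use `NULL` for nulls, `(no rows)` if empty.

1 | 12 ; 1 | 15 ; 2 | 14 ; 2 | 34 ; 10 | 18

Pairs (a,b) with same type, a.amount < b.amount, a.id < b.id.
type groups: credit:{10,18} debit:{1,12,15,23} fee:{8,25} refund:{2,14,34}
Ordered by (a.id, b.id); first 5.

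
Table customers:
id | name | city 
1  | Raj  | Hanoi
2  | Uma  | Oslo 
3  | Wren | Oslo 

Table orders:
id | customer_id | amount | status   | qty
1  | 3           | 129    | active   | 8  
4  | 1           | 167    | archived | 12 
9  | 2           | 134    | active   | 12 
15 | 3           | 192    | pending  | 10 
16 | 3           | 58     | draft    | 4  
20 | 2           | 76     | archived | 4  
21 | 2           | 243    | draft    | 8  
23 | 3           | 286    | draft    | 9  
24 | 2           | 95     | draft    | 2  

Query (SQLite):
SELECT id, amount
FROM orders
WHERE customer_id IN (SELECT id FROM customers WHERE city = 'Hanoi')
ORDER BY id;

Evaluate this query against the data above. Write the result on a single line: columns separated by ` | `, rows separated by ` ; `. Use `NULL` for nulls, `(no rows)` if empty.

4 | 167

Inner query: customers.id where city = 'Hanoi'.
Outer: keep orders rows whose customer_id is in that set.
Inner query → {1}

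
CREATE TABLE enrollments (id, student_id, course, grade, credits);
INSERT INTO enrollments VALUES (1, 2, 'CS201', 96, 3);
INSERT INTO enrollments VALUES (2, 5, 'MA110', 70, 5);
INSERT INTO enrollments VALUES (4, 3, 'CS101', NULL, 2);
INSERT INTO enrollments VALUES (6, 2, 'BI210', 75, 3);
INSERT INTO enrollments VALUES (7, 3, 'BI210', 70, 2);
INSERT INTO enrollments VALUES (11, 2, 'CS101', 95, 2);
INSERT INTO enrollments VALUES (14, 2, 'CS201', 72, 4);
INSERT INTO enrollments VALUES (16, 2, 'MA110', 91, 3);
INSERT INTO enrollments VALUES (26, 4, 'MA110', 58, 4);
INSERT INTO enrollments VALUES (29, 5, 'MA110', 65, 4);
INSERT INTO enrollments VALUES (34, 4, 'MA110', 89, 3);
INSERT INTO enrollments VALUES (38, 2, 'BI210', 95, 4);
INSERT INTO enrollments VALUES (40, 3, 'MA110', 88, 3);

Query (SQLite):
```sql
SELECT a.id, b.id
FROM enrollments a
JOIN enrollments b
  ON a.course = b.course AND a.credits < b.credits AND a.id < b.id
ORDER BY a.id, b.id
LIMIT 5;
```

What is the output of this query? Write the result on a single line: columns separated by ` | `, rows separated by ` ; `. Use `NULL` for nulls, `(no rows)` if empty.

1 | 14 ; 6 | 38 ; 7 | 38 ; 16 | 26 ; 16 | 29

Pairs (a,b) with same course, a.credits < b.credits, a.id < b.id.
course groups: BI210:{6,7,38} CS101:{4,11} CS201:{1,14} MA110:{2,16,26,29,34,40}
Ordered by (a.id, b.id); first 5.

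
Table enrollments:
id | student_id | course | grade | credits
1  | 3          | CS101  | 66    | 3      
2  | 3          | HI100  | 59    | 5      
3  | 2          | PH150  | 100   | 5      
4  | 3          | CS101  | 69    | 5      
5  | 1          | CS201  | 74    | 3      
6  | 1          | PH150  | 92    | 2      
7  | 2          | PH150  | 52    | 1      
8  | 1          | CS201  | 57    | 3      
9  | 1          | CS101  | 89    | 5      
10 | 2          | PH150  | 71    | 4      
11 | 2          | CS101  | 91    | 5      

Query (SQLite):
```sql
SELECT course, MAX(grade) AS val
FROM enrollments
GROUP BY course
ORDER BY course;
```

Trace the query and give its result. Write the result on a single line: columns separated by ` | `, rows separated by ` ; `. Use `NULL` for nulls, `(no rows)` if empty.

Partition enrollments by course; compute MAX(grade) within each group.
  CS101: ids {1, 4, 9, 11} → MAX(grade)=91
  CS201: ids {5, 8} → MAX(grade)=74
  HI100: ids {2} → MAX(grade)=59
  PH150: ids {3, 6, 7, 10} → MAX(grade)=100

CS101 | 91 ; CS201 | 74 ; HI100 | 59 ; PH150 | 100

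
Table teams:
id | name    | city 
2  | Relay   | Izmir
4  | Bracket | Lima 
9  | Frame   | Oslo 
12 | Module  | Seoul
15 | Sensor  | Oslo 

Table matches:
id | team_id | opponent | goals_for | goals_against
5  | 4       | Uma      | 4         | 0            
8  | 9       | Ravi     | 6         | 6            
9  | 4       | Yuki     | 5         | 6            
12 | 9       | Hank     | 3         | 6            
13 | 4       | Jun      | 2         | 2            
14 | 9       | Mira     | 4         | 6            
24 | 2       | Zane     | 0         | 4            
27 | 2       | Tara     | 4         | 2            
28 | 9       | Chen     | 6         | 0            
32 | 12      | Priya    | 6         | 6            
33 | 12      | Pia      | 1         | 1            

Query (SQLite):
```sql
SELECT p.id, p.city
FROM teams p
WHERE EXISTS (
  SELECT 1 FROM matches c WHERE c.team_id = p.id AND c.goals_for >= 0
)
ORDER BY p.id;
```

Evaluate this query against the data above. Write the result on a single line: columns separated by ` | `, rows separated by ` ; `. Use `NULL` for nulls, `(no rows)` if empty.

For each teams row, check whether any matches with matching team_id has goals_for >= 0.
Keep rows where that is true.

2 | Izmir ; 4 | Lima ; 9 | Oslo ; 12 | Seoul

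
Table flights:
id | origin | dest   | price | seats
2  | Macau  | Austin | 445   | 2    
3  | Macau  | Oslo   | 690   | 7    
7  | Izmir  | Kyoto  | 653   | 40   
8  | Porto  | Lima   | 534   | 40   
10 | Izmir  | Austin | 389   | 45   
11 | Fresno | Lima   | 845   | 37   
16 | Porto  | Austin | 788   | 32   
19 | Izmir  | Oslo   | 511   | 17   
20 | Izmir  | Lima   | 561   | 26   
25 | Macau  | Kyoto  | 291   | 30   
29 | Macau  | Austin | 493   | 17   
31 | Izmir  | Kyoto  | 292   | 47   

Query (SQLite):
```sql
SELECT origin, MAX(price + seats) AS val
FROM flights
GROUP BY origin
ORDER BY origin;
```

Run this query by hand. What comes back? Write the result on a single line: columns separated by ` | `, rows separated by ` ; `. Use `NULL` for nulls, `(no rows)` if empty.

Fresno | 882 ; Izmir | 693 ; Macau | 697 ; Porto | 820

For each row compute price + seats.
Group by origin; take MAX of the expression per group.
  Fresno: ids {11} → MAX(price + seats)=882
  Izmir: ids {7, 10, 19, 20, 31} → MAX(price + seats)=693
  Macau: ids {2, 3, 25, 29} → MAX(price + seats)=697
  Porto: ids {8, 16} → MAX(price + seats)=820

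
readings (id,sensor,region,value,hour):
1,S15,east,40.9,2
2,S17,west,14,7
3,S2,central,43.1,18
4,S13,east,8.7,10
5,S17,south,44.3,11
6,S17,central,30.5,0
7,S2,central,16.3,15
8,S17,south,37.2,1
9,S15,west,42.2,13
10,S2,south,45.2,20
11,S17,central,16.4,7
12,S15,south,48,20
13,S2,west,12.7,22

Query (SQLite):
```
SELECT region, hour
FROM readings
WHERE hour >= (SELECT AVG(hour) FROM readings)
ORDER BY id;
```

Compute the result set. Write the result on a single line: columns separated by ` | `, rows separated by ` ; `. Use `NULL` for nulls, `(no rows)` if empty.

central | 18 ; central | 15 ; west | 13 ; south | 20 ; south | 20 ; west | 22

Scalar subquery: AVG(hour) over all readings rows = 11.230769 (≈; comparison uses full precision).
Keep rows where hour >= that value.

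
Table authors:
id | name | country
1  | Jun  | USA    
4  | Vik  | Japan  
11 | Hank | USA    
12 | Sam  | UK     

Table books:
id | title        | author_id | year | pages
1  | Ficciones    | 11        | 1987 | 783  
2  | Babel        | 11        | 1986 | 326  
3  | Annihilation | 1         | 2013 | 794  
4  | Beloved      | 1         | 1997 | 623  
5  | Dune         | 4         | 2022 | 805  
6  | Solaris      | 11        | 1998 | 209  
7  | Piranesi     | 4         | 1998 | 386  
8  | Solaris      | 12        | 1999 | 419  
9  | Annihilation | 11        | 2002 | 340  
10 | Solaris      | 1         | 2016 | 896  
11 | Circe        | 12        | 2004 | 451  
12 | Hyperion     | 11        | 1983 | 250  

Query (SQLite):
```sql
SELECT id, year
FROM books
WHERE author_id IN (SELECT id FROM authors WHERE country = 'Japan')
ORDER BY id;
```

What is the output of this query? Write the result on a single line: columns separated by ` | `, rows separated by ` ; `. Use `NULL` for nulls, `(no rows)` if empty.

5 | 2022 ; 7 | 1998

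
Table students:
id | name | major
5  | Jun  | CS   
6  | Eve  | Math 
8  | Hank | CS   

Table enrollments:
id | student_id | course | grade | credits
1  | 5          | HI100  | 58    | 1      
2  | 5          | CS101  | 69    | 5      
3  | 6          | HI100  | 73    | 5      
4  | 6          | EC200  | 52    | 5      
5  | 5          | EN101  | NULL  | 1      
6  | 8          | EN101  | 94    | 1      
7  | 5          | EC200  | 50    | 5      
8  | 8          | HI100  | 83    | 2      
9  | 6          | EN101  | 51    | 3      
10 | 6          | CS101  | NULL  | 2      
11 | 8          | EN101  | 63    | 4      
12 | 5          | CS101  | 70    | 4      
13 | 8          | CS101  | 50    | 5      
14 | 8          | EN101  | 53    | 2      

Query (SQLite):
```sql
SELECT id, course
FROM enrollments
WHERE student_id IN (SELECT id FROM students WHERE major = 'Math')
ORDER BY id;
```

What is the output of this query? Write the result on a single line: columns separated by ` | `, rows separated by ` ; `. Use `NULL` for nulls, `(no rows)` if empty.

3 | HI100 ; 4 | EC200 ; 9 | EN101 ; 10 | CS101

Inner query: students.id where major = 'Math'.
Outer: keep enrollments rows whose student_id is in that set.
Inner query → {6}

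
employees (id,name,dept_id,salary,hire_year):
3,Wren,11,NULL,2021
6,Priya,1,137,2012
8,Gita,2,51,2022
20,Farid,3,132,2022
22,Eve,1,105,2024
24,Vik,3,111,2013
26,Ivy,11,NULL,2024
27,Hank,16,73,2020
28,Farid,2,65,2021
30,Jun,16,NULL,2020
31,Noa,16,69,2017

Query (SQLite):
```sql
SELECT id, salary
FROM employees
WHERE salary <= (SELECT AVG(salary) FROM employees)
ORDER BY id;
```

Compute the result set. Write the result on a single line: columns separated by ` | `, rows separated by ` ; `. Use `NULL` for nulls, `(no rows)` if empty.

Scalar subquery: AVG(salary) over all employees rows = 92.875.
Keep rows where salary <= that value.

8 | 51 ; 27 | 73 ; 28 | 65 ; 31 | 69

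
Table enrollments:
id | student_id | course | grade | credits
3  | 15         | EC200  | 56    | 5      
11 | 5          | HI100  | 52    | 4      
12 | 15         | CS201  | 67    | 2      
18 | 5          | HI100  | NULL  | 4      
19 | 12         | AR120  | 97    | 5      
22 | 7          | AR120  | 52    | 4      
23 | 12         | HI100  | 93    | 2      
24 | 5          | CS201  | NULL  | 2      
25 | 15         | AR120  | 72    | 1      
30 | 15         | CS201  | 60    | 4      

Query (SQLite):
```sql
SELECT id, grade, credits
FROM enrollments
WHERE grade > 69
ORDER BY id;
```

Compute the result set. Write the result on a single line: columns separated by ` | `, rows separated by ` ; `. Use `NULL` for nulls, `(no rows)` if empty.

grade > 69: ids {19, 23, 25}

19 | 97 | 5 ; 23 | 93 | 2 ; 25 | 72 | 1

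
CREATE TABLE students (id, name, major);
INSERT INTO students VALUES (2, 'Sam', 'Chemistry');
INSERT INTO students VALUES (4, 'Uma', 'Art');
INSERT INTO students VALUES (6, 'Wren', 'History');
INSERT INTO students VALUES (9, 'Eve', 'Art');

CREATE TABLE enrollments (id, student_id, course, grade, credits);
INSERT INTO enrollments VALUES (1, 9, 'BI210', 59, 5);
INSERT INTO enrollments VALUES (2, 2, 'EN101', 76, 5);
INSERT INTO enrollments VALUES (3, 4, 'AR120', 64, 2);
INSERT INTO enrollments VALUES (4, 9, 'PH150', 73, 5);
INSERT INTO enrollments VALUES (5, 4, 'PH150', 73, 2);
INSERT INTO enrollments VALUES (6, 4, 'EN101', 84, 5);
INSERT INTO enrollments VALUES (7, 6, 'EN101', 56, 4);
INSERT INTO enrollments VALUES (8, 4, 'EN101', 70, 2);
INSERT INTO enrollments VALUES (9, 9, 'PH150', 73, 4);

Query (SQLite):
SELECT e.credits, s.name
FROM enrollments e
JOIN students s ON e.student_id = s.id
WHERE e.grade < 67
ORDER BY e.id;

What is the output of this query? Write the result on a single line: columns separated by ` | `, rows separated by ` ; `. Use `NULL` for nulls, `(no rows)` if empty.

Each enrollments row matches the students row where student_id = students.id.
Then keep rows with e.grade < 67.

5 | Eve ; 2 | Uma ; 4 | Wren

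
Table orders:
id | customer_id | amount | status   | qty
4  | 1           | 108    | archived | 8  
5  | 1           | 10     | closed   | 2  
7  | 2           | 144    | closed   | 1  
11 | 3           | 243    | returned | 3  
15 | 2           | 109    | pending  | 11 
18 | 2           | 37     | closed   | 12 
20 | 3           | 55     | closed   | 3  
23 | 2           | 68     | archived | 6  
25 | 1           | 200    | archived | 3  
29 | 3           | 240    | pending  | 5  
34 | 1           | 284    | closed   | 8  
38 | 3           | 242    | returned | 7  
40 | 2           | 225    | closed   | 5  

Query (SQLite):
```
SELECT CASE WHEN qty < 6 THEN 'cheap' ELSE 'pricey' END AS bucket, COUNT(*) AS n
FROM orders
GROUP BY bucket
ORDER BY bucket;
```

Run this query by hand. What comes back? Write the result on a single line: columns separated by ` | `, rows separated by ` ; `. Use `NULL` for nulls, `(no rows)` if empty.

Bucket rows by qty < 6 → 'cheap' else 'pricey'; count each bucket.

cheap | 7 ; pricey | 6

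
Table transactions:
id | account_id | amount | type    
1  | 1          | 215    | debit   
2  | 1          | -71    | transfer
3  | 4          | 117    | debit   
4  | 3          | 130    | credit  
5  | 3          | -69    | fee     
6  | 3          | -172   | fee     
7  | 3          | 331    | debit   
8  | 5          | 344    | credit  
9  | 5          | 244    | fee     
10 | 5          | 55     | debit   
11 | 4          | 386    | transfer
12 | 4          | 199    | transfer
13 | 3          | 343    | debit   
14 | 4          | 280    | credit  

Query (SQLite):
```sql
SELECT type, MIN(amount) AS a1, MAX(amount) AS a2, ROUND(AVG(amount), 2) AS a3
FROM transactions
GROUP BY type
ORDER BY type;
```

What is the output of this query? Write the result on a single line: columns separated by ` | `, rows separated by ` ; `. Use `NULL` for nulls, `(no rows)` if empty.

credit | 130 | 344 | 251.33 ; debit | 55 | 343 | 212.2 ; fee | -172 | 244 | 1 ; transfer | -71 | 386 | 171.33

Group transactions by type.
Per group compute: MIN(amount), MAX(amount), ROUND(AVG(amount), 2).
  credit: ids {4, 8, 14} → MIN(amount)=130, MAX(amount)=344, ROUND(AVG(amount), 2)=251.33
  debit: ids {1, 3, 7, 10, 13} → MIN(amount)=55, MAX(amount)=343, ROUND(AVG(amount), 2)=212.2
  fee: ids {5, 6, 9} → MIN(amount)=-172, MAX(amount)=244, ROUND(AVG(amount), 2)=1
  transfer: ids {2, 11, 12} → MIN(amount)=-71, MAX(amount)=386, ROUND(AVG(amount), 2)=171.33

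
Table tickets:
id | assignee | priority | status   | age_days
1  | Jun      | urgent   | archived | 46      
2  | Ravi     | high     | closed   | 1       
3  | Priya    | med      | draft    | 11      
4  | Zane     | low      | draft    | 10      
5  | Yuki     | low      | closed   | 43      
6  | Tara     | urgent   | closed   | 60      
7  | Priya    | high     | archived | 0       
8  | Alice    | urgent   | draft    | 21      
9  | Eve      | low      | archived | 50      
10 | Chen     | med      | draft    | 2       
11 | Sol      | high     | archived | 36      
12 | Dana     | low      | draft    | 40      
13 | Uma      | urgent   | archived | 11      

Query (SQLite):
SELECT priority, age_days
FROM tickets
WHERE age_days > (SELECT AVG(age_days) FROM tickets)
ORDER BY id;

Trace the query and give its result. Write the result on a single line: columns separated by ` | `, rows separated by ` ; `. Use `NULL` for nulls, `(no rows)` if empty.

Scalar subquery: AVG(age_days) over all tickets rows = 25.461538 (≈; comparison uses full precision).
Keep rows where age_days > that value.

urgent | 46 ; low | 43 ; urgent | 60 ; low | 50 ; high | 36 ; low | 40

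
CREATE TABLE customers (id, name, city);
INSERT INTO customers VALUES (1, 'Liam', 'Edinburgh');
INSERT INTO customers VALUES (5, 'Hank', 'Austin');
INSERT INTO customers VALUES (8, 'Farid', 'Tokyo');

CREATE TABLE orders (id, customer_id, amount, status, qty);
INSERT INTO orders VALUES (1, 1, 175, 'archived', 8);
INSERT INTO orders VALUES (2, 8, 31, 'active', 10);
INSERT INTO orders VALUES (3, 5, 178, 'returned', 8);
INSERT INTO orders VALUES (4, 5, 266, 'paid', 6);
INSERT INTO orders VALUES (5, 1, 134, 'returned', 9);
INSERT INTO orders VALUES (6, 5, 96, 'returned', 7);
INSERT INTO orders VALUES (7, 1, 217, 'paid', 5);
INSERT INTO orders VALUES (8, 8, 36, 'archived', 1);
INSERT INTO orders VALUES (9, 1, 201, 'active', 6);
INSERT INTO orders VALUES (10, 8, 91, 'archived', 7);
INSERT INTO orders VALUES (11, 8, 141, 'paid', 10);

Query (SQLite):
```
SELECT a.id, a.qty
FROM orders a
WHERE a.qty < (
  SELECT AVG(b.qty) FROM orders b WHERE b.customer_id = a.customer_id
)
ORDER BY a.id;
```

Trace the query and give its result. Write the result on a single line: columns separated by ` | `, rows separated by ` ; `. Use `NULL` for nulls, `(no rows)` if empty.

4 | 6 ; 7 | 5 ; 8 | 1 ; 9 | 6

For each orders row a, compute AVG(qty) over rows sharing a.customer_id.
Keep row a if a.qty < that per-group AVG.
  customer_id=1: AVG(qty) = 7.0
  customer_id=5: AVG(qty) = 7.0
  customer_id=8: AVG(qty) = 7.0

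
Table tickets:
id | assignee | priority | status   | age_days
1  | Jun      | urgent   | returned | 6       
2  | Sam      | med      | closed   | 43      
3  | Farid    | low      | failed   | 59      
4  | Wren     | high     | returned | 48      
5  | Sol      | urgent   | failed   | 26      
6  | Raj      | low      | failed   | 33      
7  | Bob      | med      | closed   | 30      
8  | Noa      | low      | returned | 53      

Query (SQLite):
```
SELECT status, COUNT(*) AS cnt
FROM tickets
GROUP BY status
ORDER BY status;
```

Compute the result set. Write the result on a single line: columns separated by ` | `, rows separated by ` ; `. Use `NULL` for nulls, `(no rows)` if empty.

closed | 2 ; failed | 3 ; returned | 3

Partition tickets by status; compute COUNT(*) within each group.
  closed: ids {2, 7} → COUNT(*)=2
  failed: ids {3, 5, 6} → COUNT(*)=3
  returned: ids {1, 4, 8} → COUNT(*)=3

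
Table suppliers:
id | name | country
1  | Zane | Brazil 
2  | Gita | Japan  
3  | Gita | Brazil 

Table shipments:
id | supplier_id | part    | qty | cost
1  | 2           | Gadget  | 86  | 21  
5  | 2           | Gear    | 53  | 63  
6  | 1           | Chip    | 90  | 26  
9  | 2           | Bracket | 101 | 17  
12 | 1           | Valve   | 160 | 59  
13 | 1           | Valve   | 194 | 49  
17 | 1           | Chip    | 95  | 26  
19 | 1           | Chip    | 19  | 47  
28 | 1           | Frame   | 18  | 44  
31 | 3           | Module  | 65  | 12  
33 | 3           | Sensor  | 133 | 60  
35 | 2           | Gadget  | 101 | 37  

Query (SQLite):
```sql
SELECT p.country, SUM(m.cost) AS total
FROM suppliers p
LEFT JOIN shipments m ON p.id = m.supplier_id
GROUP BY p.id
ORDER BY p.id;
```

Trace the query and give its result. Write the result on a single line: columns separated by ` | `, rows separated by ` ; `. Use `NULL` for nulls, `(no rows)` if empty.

Brazil | 251 ; Japan | 138 ; Brazil | 72

LEFT JOIN keeps every suppliers row; unmatched ones get NULL for shipments columns.
Group by suppliers.id and compute SUM(m.cost). SUM over an all-NULL group is NULL.
  1: ids {6, 12, 13, 17, 19, 28} → SUM(m.cost)=251
  2: ids {1, 5, 9, 35} → SUM(m.cost)=138
  3: ids {31, 33} → SUM(m.cost)=72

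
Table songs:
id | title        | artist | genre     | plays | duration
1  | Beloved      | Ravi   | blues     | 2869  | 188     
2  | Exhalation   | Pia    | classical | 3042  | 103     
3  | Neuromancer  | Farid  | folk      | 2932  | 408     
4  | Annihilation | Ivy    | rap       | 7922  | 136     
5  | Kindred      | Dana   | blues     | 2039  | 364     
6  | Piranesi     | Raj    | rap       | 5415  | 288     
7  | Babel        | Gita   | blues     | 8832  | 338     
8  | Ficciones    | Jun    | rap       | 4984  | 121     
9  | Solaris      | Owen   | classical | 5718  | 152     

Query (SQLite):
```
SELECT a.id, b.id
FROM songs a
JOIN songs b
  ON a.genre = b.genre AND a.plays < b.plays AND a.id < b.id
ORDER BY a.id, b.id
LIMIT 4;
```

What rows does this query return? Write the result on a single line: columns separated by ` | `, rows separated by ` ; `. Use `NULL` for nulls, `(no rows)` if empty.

1 | 7 ; 2 | 9 ; 5 | 7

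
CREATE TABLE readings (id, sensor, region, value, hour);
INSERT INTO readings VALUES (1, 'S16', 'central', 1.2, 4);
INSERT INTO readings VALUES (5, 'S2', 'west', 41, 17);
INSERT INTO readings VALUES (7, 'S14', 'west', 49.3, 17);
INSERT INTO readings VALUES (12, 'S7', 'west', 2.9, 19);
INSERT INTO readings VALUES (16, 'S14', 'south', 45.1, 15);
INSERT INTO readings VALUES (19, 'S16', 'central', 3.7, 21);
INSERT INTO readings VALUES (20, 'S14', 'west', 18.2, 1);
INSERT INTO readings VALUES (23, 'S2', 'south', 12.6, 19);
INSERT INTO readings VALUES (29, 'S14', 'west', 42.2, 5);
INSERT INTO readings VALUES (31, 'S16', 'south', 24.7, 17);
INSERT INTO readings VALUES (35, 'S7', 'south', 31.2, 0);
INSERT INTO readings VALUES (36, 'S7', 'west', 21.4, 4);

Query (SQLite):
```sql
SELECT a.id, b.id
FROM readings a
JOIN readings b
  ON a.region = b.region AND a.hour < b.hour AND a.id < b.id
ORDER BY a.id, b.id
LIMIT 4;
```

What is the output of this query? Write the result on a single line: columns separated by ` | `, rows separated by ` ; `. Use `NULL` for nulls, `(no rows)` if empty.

1 | 19 ; 5 | 12 ; 7 | 12 ; 16 | 23

Pairs (a,b) with same region, a.hour < b.hour, a.id < b.id.
region groups: central:{1,19} south:{16,23,31,35} west:{5,7,12,20,29,36}
Ordered by (a.id, b.id); first 4.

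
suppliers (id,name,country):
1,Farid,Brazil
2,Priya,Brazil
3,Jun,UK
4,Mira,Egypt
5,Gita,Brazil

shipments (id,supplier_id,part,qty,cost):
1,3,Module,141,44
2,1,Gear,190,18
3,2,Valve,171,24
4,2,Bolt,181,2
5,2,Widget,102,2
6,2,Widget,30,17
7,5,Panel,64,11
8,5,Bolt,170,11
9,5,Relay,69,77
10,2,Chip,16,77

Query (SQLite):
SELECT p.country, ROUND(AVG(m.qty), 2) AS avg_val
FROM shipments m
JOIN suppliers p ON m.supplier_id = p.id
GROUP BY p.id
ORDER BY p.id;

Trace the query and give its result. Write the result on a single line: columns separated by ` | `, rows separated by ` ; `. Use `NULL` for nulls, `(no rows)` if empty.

Join each shipments row to its suppliers via supplier_id.
Group joined rows by suppliers.id; compute ROUND(AVG(m.qty), 2) per group.
  1: ids {2} → ROUND(AVG(m.qty), 2)=190
  2: ids {3, 4, 5, 6, 10} → ROUND(AVG(m.qty), 2)=100
  3: ids {1} → ROUND(AVG(m.qty), 2)=141
  5: ids {7, 8, 9} → ROUND(AVG(m.qty), 2)=101

Brazil | 190 ; Brazil | 100 ; UK | 141 ; Brazil | 101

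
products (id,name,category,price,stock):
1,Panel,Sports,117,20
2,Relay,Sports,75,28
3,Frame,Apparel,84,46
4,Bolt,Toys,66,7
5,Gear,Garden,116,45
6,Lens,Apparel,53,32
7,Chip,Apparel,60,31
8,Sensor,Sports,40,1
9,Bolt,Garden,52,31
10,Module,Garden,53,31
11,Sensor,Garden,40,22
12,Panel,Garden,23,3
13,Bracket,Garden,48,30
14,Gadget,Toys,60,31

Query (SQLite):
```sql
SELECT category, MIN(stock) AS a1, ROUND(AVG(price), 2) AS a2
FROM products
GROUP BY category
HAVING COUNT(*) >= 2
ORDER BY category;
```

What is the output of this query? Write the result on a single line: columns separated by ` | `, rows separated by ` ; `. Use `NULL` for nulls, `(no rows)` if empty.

Apparel | 31 | 65.67 ; Garden | 3 | 55.33 ; Sports | 1 | 77.33 ; Toys | 7 | 63

Group products by category.
Per group compute: MIN(stock), ROUND(AVG(price), 2).
HAVING: drop groups with fewer than 2 rows.
  Apparel: ids {3, 6, 7} → MIN(stock)=31, ROUND(AVG(price), 2)=65.67
  Garden: ids {5, 9, 10, 11, 12, 13} → MIN(stock)=3, ROUND(AVG(price), 2)=55.33
  Sports: ids {1, 2, 8} → MIN(stock)=1, ROUND(AVG(price), 2)=77.33
  Toys: ids {4, 14} → MIN(stock)=7, ROUND(AVG(price), 2)=63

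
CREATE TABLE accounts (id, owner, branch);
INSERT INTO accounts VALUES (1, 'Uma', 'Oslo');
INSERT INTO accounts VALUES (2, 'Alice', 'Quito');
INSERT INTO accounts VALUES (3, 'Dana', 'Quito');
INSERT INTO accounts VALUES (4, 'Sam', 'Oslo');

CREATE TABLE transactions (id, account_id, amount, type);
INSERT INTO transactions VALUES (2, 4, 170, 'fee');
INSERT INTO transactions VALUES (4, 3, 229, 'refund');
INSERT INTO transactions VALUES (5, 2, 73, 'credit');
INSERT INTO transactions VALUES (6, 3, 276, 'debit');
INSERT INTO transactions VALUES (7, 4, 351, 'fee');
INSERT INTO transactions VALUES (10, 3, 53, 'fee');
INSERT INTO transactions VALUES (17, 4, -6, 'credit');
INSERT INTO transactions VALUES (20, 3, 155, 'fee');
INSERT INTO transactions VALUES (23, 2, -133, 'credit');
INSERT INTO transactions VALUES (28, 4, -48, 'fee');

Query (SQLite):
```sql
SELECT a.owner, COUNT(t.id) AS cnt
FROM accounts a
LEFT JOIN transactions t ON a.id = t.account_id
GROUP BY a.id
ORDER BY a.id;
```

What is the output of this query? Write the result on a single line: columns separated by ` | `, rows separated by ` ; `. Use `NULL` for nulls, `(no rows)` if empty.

LEFT JOIN keeps every accounts row; unmatched ones get NULL for transactions columns.
Group by accounts.id and compute COUNT(t.id). COUNT(col) of an all-NULL group is 0.
  1: ids {—} → COUNT(t.id)=0
  2: ids {5, 23} → COUNT(t.id)=2
  3: ids {4, 6, 10, 20} → COUNT(t.id)=4
  4: ids {2, 7, 17, 28} → COUNT(t.id)=4

Uma | 0 ; Alice | 2 ; Dana | 4 ; Sam | 4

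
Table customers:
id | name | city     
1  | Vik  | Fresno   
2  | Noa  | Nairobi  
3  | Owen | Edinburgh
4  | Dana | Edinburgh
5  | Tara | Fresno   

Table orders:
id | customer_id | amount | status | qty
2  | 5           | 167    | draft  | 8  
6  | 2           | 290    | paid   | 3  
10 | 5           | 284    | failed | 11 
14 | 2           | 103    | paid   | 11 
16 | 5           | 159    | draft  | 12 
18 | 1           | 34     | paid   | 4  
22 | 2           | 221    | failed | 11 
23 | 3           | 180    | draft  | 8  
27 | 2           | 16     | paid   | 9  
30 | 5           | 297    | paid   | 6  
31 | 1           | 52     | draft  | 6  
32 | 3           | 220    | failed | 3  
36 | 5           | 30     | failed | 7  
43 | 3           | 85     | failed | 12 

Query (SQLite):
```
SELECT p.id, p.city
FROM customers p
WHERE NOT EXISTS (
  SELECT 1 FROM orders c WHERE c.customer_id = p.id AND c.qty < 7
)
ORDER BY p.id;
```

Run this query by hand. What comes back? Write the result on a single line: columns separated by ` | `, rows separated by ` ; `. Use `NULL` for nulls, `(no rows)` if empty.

4 | Edinburgh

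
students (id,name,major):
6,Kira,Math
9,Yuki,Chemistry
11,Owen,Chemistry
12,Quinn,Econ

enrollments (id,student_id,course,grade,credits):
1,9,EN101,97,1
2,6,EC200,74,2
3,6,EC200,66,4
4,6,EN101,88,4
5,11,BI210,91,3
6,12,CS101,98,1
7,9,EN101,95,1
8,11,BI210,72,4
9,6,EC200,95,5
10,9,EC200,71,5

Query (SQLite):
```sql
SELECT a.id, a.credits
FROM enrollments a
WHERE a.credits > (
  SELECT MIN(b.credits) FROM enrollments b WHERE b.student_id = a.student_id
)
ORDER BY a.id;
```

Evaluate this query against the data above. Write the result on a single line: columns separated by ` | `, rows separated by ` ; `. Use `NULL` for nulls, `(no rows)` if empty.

3 | 4 ; 4 | 4 ; 8 | 4 ; 9 | 5 ; 10 | 5

For each enrollments row a, compute MIN(credits) over rows sharing a.student_id.
Keep row a if a.credits > that per-group MIN.
  student_id=6: MIN(credits) = 2
  student_id=9: MIN(credits) = 1
  student_id=11: MIN(credits) = 3
  student_id=12: MIN(credits) = 1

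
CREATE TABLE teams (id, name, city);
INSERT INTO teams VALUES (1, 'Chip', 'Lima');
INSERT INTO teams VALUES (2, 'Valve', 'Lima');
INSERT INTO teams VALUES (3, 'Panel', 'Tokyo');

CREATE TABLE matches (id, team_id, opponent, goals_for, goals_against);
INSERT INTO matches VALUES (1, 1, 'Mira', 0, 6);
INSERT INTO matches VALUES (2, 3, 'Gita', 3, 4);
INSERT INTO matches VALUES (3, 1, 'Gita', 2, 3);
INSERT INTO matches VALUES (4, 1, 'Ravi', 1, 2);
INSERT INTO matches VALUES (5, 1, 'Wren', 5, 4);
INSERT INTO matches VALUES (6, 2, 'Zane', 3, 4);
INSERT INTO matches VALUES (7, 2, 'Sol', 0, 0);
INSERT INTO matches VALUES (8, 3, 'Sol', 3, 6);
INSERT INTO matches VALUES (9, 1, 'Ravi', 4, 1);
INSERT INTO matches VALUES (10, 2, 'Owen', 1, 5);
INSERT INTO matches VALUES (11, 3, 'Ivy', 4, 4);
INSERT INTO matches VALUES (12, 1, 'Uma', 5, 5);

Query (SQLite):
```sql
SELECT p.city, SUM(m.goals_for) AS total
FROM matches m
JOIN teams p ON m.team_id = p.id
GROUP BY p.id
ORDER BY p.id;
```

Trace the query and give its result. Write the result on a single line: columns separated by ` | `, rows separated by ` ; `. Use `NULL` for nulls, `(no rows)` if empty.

Join each matches row to its teams via team_id.
Group joined rows by teams.id; compute SUM(m.goals_for) per group.
  1: ids {1, 3, 4, 5, 9, 12} → SUM(m.goals_for)=17
  2: ids {6, 7, 10} → SUM(m.goals_for)=4
  3: ids {2, 8, 11} → SUM(m.goals_for)=10

Lima | 17 ; Lima | 4 ; Tokyo | 10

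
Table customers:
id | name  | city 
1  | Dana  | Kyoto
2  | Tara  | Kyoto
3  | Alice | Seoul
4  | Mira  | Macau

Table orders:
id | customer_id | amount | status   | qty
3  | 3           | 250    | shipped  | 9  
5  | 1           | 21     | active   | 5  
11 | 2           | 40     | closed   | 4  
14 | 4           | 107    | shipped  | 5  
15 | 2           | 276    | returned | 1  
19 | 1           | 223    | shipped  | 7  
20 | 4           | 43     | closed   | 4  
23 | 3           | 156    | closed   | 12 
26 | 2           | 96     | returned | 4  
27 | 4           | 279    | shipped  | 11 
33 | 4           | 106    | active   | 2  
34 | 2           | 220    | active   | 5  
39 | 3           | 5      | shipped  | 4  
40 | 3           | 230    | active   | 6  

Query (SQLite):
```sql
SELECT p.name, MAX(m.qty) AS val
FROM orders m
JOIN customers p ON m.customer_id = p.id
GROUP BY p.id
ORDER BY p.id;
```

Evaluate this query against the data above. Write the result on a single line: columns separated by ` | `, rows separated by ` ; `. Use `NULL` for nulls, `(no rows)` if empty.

Dana | 7 ; Tara | 5 ; Alice | 12 ; Mira | 11

Join each orders row to its customers via customer_id.
Group joined rows by customers.id; compute MAX(m.qty) per group.
  1: ids {5, 19} → MAX(m.qty)=7
  2: ids {11, 15, 26, 34} → MAX(m.qty)=5
  3: ids {3, 23, 39, 40} → MAX(m.qty)=12
  4: ids {14, 20, 27, 33} → MAX(m.qty)=11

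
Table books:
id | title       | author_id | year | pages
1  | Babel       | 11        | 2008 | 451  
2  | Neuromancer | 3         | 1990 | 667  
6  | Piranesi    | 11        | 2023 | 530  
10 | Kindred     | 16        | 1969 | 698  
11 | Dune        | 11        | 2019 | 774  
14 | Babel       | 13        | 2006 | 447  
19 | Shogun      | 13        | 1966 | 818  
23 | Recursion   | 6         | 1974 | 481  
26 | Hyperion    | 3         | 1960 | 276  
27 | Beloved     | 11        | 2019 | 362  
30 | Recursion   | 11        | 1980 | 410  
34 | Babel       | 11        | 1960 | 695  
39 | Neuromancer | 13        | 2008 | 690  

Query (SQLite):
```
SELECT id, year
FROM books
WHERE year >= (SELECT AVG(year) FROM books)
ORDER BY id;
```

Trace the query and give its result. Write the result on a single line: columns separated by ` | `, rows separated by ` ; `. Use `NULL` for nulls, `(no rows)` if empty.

Scalar subquery: AVG(year) over all books rows = 1990.923077 (≈; comparison uses full precision).
Keep rows where year >= that value.

1 | 2008 ; 6 | 2023 ; 11 | 2019 ; 14 | 2006 ; 27 | 2019 ; 39 | 2008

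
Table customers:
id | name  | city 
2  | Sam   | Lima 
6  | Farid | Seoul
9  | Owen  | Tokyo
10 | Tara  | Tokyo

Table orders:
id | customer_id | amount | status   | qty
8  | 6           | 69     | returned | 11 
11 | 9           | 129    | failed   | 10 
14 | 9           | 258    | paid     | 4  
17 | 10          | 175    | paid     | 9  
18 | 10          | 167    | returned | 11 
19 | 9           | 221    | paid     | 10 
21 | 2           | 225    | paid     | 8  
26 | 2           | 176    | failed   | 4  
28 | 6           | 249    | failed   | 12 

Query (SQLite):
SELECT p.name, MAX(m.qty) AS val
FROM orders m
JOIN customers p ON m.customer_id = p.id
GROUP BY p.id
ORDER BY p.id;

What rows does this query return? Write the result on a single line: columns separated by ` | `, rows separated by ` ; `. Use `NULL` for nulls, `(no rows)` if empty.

Join each orders row to its customers via customer_id.
Group joined rows by customers.id; compute MAX(m.qty) per group.
  2: ids {21, 26} → MAX(m.qty)=8
  6: ids {8, 28} → MAX(m.qty)=12
  9: ids {11, 14, 19} → MAX(m.qty)=10
  10: ids {17, 18} → MAX(m.qty)=11

Sam | 8 ; Farid | 12 ; Owen | 10 ; Tara | 11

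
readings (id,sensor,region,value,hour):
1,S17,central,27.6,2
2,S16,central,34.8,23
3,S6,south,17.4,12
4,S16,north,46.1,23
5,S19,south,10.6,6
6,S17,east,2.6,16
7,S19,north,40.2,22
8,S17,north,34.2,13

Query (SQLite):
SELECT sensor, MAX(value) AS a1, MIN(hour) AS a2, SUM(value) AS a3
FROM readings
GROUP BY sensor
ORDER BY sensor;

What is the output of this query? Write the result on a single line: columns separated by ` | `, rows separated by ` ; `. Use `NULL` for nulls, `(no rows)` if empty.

S16 | 46.1 | 23 | 80.9 ; S17 | 34.2 | 2 | 64.4 ; S19 | 40.2 | 6 | 50.8 ; S6 | 17.4 | 12 | 17.4

Group readings by sensor.
Per group compute: MAX(value), MIN(hour), SUM(value).
  S16: ids {2, 4} → MAX(value)=46.1, MIN(hour)=23, SUM(value)=80.9
  S17: ids {1, 6, 8} → MAX(value)=34.2, MIN(hour)=2, SUM(value)=64.4
  S19: ids {5, 7} → MAX(value)=40.2, MIN(hour)=6, SUM(value)=50.8
  S6: ids {3} → MAX(value)=17.4, MIN(hour)=12, SUM(value)=17.4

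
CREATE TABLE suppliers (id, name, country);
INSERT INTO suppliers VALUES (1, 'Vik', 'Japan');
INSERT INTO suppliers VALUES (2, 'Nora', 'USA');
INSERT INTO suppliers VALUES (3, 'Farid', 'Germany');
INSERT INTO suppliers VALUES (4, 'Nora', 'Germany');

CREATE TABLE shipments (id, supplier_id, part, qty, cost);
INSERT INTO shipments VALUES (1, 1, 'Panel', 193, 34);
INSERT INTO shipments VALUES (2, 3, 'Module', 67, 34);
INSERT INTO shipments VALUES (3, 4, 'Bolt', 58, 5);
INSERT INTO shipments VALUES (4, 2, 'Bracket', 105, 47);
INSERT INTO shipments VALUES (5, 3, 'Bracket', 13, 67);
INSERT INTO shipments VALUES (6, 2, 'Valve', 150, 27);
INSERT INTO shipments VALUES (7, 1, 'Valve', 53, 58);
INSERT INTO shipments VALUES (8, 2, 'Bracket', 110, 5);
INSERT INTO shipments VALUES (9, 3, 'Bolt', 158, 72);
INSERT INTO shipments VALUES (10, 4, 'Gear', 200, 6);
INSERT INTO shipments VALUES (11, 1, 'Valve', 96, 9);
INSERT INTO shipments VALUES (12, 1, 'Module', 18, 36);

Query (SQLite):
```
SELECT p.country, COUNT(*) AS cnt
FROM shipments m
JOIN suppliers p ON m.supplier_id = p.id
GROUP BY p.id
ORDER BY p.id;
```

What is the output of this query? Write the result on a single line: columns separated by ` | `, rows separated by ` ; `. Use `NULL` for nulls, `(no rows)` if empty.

Japan | 4 ; USA | 3 ; Germany | 3 ; Germany | 2

Join each shipments row to its suppliers via supplier_id.
Group joined rows by suppliers.id; compute COUNT(*) per group.
  1: ids {1, 7, 11, 12} → COUNT(*)=4
  2: ids {4, 6, 8} → COUNT(*)=3
  3: ids {2, 5, 9} → COUNT(*)=3
  4: ids {3, 10} → COUNT(*)=2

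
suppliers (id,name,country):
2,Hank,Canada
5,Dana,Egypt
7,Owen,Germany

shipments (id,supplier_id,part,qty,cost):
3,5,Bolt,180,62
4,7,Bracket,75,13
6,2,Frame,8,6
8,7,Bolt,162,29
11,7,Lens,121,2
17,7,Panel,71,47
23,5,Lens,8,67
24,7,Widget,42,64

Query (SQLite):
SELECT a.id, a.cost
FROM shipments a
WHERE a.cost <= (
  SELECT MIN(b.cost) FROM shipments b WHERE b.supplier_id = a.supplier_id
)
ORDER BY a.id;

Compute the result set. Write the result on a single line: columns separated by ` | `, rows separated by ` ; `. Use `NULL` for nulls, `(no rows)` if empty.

3 | 62 ; 6 | 6 ; 11 | 2

For each shipments row a, compute MIN(cost) over rows sharing a.supplier_id.
Keep row a if a.cost <= that per-group MIN.
  supplier_id=2: MIN(cost) = 6
  supplier_id=5: MIN(cost) = 62
  supplier_id=7: MIN(cost) = 2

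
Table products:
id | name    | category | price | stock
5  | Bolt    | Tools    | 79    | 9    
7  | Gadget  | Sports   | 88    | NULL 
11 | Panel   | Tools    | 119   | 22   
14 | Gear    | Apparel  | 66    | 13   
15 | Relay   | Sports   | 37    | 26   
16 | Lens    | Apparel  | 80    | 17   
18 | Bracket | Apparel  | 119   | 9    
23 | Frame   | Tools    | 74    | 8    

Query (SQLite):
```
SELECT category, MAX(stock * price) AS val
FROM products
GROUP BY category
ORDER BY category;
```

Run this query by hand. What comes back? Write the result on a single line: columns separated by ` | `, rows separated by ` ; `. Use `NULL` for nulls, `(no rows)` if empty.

For each row compute stock * price.
Group by category; take MAX of the expression per group.
  Apparel: ids {14, 16, 18} → MAX(stock * price)=1360
  Sports: ids {7, 15} → MAX(stock * price)=962
  Tools: ids {5, 11, 23} → MAX(stock * price)=2618

Apparel | 1360 ; Sports | 962 ; Tools | 2618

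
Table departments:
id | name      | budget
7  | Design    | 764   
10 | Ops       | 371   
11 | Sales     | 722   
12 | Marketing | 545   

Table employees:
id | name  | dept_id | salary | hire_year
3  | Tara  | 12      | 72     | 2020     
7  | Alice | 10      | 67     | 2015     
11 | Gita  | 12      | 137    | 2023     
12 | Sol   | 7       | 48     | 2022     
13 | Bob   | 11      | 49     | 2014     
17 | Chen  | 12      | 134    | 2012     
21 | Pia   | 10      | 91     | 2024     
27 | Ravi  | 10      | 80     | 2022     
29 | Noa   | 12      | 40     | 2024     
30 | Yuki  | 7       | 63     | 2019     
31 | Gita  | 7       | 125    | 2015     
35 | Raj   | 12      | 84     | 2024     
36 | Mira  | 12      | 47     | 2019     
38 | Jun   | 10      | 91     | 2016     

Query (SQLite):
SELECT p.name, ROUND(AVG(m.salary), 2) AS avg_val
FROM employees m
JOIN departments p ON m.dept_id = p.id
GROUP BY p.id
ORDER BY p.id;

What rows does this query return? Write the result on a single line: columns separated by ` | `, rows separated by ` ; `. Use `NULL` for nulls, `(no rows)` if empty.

Design | 78.67 ; Ops | 82.25 ; Sales | 49 ; Marketing | 85.67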